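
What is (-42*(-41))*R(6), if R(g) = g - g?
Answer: 0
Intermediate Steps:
R(g) = 0
(-42*(-41))*R(6) = -42*(-41)*0 = 1722*0 = 0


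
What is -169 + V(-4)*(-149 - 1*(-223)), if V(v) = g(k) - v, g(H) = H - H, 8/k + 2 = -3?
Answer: 127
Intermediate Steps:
k = -8/5 (k = 8/(-2 - 3) = 8/(-5) = 8*(-1/5) = -8/5 ≈ -1.6000)
g(H) = 0
V(v) = -v (V(v) = 0 - v = -v)
-169 + V(-4)*(-149 - 1*(-223)) = -169 + (-1*(-4))*(-149 - 1*(-223)) = -169 + 4*(-149 + 223) = -169 + 4*74 = -169 + 296 = 127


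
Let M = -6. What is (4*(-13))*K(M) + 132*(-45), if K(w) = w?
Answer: -5628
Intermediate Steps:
(4*(-13))*K(M) + 132*(-45) = (4*(-13))*(-6) + 132*(-45) = -52*(-6) - 5940 = 312 - 5940 = -5628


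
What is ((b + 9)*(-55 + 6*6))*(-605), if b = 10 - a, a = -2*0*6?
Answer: 218405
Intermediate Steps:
a = 0 (a = 0*6 = 0)
b = 10 (b = 10 - 1*0 = 10 + 0 = 10)
((b + 9)*(-55 + 6*6))*(-605) = ((10 + 9)*(-55 + 6*6))*(-605) = (19*(-55 + 36))*(-605) = (19*(-19))*(-605) = -361*(-605) = 218405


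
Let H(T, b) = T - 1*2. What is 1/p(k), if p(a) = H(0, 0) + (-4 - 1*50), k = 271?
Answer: -1/56 ≈ -0.017857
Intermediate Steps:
H(T, b) = -2 + T (H(T, b) = T - 2 = -2 + T)
p(a) = -56 (p(a) = (-2 + 0) + (-4 - 1*50) = -2 + (-4 - 50) = -2 - 54 = -56)
1/p(k) = 1/(-56) = -1/56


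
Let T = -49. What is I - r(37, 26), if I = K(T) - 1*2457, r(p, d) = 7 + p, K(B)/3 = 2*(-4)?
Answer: -2525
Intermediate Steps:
K(B) = -24 (K(B) = 3*(2*(-4)) = 3*(-8) = -24)
I = -2481 (I = -24 - 1*2457 = -24 - 2457 = -2481)
I - r(37, 26) = -2481 - (7 + 37) = -2481 - 1*44 = -2481 - 44 = -2525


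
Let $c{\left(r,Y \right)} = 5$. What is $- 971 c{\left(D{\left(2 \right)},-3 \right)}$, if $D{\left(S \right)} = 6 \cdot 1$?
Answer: $-4855$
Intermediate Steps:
$D{\left(S \right)} = 6$
$- 971 c{\left(D{\left(2 \right)},-3 \right)} = \left(-971\right) 5 = -4855$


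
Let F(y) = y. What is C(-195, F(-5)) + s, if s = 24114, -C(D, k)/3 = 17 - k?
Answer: 24048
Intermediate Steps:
C(D, k) = -51 + 3*k (C(D, k) = -3*(17 - k) = -51 + 3*k)
C(-195, F(-5)) + s = (-51 + 3*(-5)) + 24114 = (-51 - 15) + 24114 = -66 + 24114 = 24048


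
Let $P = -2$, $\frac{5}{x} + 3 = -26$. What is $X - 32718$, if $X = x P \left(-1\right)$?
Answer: $- \frac{948832}{29} \approx -32718.0$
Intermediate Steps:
$x = - \frac{5}{29}$ ($x = \frac{5}{-3 - 26} = \frac{5}{-29} = 5 \left(- \frac{1}{29}\right) = - \frac{5}{29} \approx -0.17241$)
$X = - \frac{10}{29}$ ($X = \left(- \frac{5}{29}\right) \left(-2\right) \left(-1\right) = \frac{10}{29} \left(-1\right) = - \frac{10}{29} \approx -0.34483$)
$X - 32718 = - \frac{10}{29} - 32718 = - \frac{948832}{29}$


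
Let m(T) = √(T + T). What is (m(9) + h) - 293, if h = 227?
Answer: -66 + 3*√2 ≈ -61.757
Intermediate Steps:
m(T) = √2*√T (m(T) = √(2*T) = √2*√T)
(m(9) + h) - 293 = (√2*√9 + 227) - 293 = (√2*3 + 227) - 293 = (3*√2 + 227) - 293 = (227 + 3*√2) - 293 = -66 + 3*√2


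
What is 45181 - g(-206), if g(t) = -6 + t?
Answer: 45393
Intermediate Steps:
45181 - g(-206) = 45181 - (-6 - 206) = 45181 - 1*(-212) = 45181 + 212 = 45393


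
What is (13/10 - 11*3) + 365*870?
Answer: 3175183/10 ≈ 3.1752e+5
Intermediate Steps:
(13/10 - 11*3) + 365*870 = (13*(⅒) - 33) + 317550 = (13/10 - 33) + 317550 = -317/10 + 317550 = 3175183/10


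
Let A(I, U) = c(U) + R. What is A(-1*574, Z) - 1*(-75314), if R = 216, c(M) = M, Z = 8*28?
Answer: 75754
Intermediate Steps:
Z = 224
A(I, U) = 216 + U (A(I, U) = U + 216 = 216 + U)
A(-1*574, Z) - 1*(-75314) = (216 + 224) - 1*(-75314) = 440 + 75314 = 75754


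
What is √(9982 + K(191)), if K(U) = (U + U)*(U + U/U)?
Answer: √83326 ≈ 288.66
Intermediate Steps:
K(U) = 2*U*(1 + U) (K(U) = (2*U)*(U + 1) = (2*U)*(1 + U) = 2*U*(1 + U))
√(9982 + K(191)) = √(9982 + 2*191*(1 + 191)) = √(9982 + 2*191*192) = √(9982 + 73344) = √83326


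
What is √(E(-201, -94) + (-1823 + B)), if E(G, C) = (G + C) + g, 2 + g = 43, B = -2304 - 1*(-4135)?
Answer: I*√246 ≈ 15.684*I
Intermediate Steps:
B = 1831 (B = -2304 + 4135 = 1831)
g = 41 (g = -2 + 43 = 41)
E(G, C) = 41 + C + G (E(G, C) = (G + C) + 41 = (C + G) + 41 = 41 + C + G)
√(E(-201, -94) + (-1823 + B)) = √((41 - 94 - 201) + (-1823 + 1831)) = √(-254 + 8) = √(-246) = I*√246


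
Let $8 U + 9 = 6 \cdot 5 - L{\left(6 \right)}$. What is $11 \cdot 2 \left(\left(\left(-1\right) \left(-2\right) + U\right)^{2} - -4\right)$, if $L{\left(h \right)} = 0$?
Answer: $\frac{17875}{32} \approx 558.59$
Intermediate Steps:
$U = \frac{21}{8}$ ($U = - \frac{9}{8} + \frac{6 \cdot 5 - 0}{8} = - \frac{9}{8} + \frac{30 + 0}{8} = - \frac{9}{8} + \frac{1}{8} \cdot 30 = - \frac{9}{8} + \frac{15}{4} = \frac{21}{8} \approx 2.625$)
$11 \cdot 2 \left(\left(\left(-1\right) \left(-2\right) + U\right)^{2} - -4\right) = 11 \cdot 2 \left(\left(\left(-1\right) \left(-2\right) + \frac{21}{8}\right)^{2} - -4\right) = 22 \left(\left(2 + \frac{21}{8}\right)^{2} + 4\right) = 22 \left(\left(\frac{37}{8}\right)^{2} + 4\right) = 22 \left(\frac{1369}{64} + 4\right) = 22 \cdot \frac{1625}{64} = \frac{17875}{32}$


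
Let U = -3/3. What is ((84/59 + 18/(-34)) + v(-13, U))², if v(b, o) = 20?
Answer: 439195849/1006009 ≈ 436.57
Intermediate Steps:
U = -1 (U = -3*⅓ = -1)
((84/59 + 18/(-34)) + v(-13, U))² = ((84/59 + 18/(-34)) + 20)² = ((84*(1/59) + 18*(-1/34)) + 20)² = ((84/59 - 9/17) + 20)² = (897/1003 + 20)² = (20957/1003)² = 439195849/1006009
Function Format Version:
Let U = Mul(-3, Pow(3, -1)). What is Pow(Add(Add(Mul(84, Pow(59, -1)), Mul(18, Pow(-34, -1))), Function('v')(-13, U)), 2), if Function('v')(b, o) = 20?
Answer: Rational(439195849, 1006009) ≈ 436.57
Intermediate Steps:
U = -1 (U = Mul(-3, Rational(1, 3)) = -1)
Pow(Add(Add(Mul(84, Pow(59, -1)), Mul(18, Pow(-34, -1))), Function('v')(-13, U)), 2) = Pow(Add(Add(Mul(84, Pow(59, -1)), Mul(18, Pow(-34, -1))), 20), 2) = Pow(Add(Add(Mul(84, Rational(1, 59)), Mul(18, Rational(-1, 34))), 20), 2) = Pow(Add(Add(Rational(84, 59), Rational(-9, 17)), 20), 2) = Pow(Add(Rational(897, 1003), 20), 2) = Pow(Rational(20957, 1003), 2) = Rational(439195849, 1006009)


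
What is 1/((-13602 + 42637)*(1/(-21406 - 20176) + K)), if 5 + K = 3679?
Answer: 41582/4435742772345 ≈ 9.3743e-9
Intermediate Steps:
K = 3674 (K = -5 + 3679 = 3674)
1/((-13602 + 42637)*(1/(-21406 - 20176) + K)) = 1/((-13602 + 42637)*(1/(-21406 - 20176) + 3674)) = 1/(29035*(1/(-41582) + 3674)) = 1/(29035*(-1/41582 + 3674)) = 1/(29035*(152772267/41582)) = 1/(4435742772345/41582) = 41582/4435742772345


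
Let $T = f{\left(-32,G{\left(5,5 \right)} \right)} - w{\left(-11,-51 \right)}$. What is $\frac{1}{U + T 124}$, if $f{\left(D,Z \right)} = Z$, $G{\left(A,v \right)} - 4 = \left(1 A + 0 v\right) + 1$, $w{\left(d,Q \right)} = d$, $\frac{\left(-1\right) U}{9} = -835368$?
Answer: $\frac{1}{7520916} \approx 1.3296 \cdot 10^{-7}$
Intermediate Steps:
$U = 7518312$ ($U = \left(-9\right) \left(-835368\right) = 7518312$)
$G{\left(A,v \right)} = 5 + A$ ($G{\left(A,v \right)} = 4 + \left(\left(1 A + 0 v\right) + 1\right) = 4 + \left(\left(A + 0\right) + 1\right) = 4 + \left(A + 1\right) = 4 + \left(1 + A\right) = 5 + A$)
$T = 21$ ($T = \left(5 + 5\right) - -11 = 10 + 11 = 21$)
$\frac{1}{U + T 124} = \frac{1}{7518312 + 21 \cdot 124} = \frac{1}{7518312 + 2604} = \frac{1}{7520916}$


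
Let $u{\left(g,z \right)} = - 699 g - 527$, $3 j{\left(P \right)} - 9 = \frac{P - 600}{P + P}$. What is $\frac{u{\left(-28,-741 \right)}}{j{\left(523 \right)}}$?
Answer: $\frac{59763210}{9337} \approx 6400.7$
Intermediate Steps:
$j{\left(P \right)} = 3 + \frac{-600 + P}{6 P}$ ($j{\left(P \right)} = 3 + \frac{\left(P - 600\right) \frac{1}{P + P}}{3} = 3 + \frac{\left(-600 + P\right) \frac{1}{2 P}}{3} = 3 + \frac{\frac{1}{2} \frac{1}{P} \left(-600 + P\right)}{3} = 3 + \frac{-600 + P}{6 P}$)
$u{\left(g,z \right)} = -527 - 699 g$
$\frac{u{\left(-28,-741 \right)}}{j{\left(523 \right)}} = \frac{-527 - -19572}{\frac{19}{6} - \frac{100}{523}} = \frac{-527 + 19572}{\frac{19}{6} - \frac{100}{523}} = \frac{19045}{\frac{19}{6} - \frac{100}{523}} = \frac{19045}{\frac{9337}{3138}} = 19045 \cdot \frac{3138}{9337} = \frac{59763210}{9337}$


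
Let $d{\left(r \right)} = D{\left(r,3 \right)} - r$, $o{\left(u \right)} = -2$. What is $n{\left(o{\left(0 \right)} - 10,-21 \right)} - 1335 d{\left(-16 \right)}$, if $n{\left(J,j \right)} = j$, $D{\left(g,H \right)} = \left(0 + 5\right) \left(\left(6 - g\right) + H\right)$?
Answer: $-188256$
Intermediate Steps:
$D{\left(g,H \right)} = 30 - 5 g + 5 H$ ($D{\left(g,H \right)} = 5 \left(6 + H - g\right) = 30 - 5 g + 5 H$)
$d{\left(r \right)} = 45 - 6 r$ ($d{\left(r \right)} = \left(30 - 5 r + 5 \cdot 3\right) - r = \left(30 - 5 r + 15\right) - r = \left(45 - 5 r\right) - r = 45 - 6 r$)
$n{\left(o{\left(0 \right)} - 10,-21 \right)} - 1335 d{\left(-16 \right)} = -21 - 1335 \left(45 - -96\right) = -21 - 1335 \left(45 + 96\right) = -21 - 188235 = -188256$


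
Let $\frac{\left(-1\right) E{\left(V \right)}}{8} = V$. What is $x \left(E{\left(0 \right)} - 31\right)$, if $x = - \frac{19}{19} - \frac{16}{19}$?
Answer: $\frac{1085}{19} \approx 57.105$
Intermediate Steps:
$x = - \frac{35}{19}$ ($x = \left(-19\right) \frac{1}{19} - \frac{16}{19} = -1 - \frac{16}{19} = - \frac{35}{19} \approx -1.8421$)
$E{\left(V \right)} = - 8 V$
$x \left(E{\left(0 \right)} - 31\right) = - \frac{35 \left(\left(-8\right) 0 - 31\right)}{19} = - \frac{35 \left(0 - 31\right)}{19} = \left(- \frac{35}{19}\right) \left(-31\right) = \frac{1085}{19}$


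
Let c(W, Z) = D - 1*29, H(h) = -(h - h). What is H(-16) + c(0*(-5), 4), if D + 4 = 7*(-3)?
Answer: -54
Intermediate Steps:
H(h) = 0 (H(h) = -1*0 = 0)
D = -25 (D = -4 + 7*(-3) = -4 - 21 = -25)
c(W, Z) = -54 (c(W, Z) = -25 - 1*29 = -25 - 29 = -54)
H(-16) + c(0*(-5), 4) = 0 - 54 = -54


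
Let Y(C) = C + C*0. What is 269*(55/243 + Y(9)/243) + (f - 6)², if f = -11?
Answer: 87443/243 ≈ 359.85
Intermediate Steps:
Y(C) = C (Y(C) = C + 0 = C)
269*(55/243 + Y(9)/243) + (f - 6)² = 269*(55/243 + 9/243) + (-11 - 6)² = 269*(55*(1/243) + 9*(1/243)) + (-17)² = 269*(55/243 + 1/27) + 289 = 269*(64/243) + 289 = 17216/243 + 289 = 87443/243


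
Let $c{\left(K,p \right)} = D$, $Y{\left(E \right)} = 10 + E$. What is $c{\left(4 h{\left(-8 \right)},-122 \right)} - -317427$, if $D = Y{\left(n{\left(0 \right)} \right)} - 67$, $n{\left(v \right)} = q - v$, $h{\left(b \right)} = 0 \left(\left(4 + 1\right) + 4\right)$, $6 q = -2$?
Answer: $\frac{952109}{3} \approx 3.1737 \cdot 10^{5}$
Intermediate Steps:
$q = - \frac{1}{3}$ ($q = \frac{1}{6} \left(-2\right) = - \frac{1}{3} \approx -0.33333$)
$h{\left(b \right)} = 0$ ($h{\left(b \right)} = 0 \left(5 + 4\right) = 0 \cdot 9 = 0$)
$n{\left(v \right)} = - \frac{1}{3} - v$
$D = - \frac{172}{3}$ ($D = \left(10 - \frac{1}{3}\right) - 67 = \frac{29}{3} - 67 = - \frac{172}{3} \approx -57.333$)
$c{\left(K,p \right)} = - \frac{172}{3}$
$c{\left(4 h{\left(-8 \right)},-122 \right)} - -317427 = - \frac{172}{3} - -317427 = - \frac{172}{3} + 317427 = \frac{952109}{3}$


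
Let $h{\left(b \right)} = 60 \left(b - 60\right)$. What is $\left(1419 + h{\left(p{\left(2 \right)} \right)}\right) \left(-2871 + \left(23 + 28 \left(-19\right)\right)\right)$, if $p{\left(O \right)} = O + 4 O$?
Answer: $5343780$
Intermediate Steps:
$p{\left(O \right)} = 5 O$
$h{\left(b \right)} = -3600 + 60 b$ ($h{\left(b \right)} = 60 \left(b - 60\right) = 60 \left(-60 + b\right) = -3600 + 60 b$)
$\left(1419 + h{\left(p{\left(2 \right)} \right)}\right) \left(-2871 + \left(23 + 28 \left(-19\right)\right)\right) = \left(1419 - \left(3600 - 60 \cdot 5 \cdot 2\right)\right) \left(-2871 + \left(23 + 28 \left(-19\right)\right)\right) = \left(1419 + \left(-3600 + 60 \cdot 10\right)\right) \left(-2871 + \left(23 - 532\right)\right) = \left(1419 + \left(-3600 + 600\right)\right) \left(-2871 - 509\right) = \left(1419 - 3000\right) \left(-3380\right) = \left(-1581\right) \left(-3380\right) = 5343780$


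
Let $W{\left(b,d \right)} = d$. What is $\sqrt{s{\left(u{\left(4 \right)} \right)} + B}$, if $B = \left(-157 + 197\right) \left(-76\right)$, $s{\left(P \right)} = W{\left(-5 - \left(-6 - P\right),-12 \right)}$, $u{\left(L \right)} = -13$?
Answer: $2 i \sqrt{763} \approx 55.245 i$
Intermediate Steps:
$s{\left(P \right)} = -12$
$B = -3040$ ($B = 40 \left(-76\right) = -3040$)
$\sqrt{s{\left(u{\left(4 \right)} \right)} + B} = \sqrt{-12 - 3040} = \sqrt{-3052} = 2 i \sqrt{763}$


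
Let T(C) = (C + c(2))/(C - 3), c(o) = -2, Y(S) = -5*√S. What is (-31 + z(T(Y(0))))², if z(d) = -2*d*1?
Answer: 9409/9 ≈ 1045.4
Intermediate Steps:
T(C) = (-2 + C)/(-3 + C) (T(C) = (C - 2)/(C - 3) = (-2 + C)/(-3 + C))
z(d) = -2*d
(-31 + z(T(Y(0))))² = (-31 - 2*(-2 - 5*√0)/(-3 - 5*√0))² = (-31 - 2*(-2 - 5*0)/(-3 - 5*0))² = (-31 - 2*(-2 + 0)/(-3 + 0))² = (-31 - 2*(-2)/(-3))² = (-31 - (-2)*(-2)/3)² = (-31 - 2*⅔)² = (-31 - 4/3)² = (-97/3)² = 9409/9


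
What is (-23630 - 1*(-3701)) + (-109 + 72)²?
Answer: -18560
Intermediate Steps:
(-23630 - 1*(-3701)) + (-109 + 72)² = (-23630 + 3701) + (-37)² = -19929 + 1369 = -18560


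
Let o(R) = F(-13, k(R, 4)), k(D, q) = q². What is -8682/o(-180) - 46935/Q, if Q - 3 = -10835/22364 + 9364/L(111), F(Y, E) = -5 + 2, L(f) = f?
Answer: 507611368822/215661023 ≈ 2353.7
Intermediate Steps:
F(Y, E) = -3
o(R) = -3
Q = 215661023/2482404 (Q = 3 + (-10835/22364 + 9364/111) = 3 + 208213811/2482404 = 215661023/2482404 ≈ 86.876)
-8682/o(-180) - 46935/Q = -8682/(-3) - 46935/215661023/2482404 = -8682*(-⅓) - 46935*2482404/215661023 = 2894 - 116511631740/215661023 = 507611368822/215661023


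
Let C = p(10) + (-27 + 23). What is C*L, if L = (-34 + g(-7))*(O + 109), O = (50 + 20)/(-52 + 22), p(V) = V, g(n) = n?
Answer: -26240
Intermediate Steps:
O = -7/3 (O = 70/(-30) = 70*(-1/30) = -7/3 ≈ -2.3333)
C = 6 (C = 10 + (-27 + 23) = 10 - 4 = 6)
L = -13120/3 (L = (-34 - 7)*(-7/3 + 109) = -41*320/3 = -13120/3 ≈ -4373.3)
C*L = 6*(-13120/3) = -26240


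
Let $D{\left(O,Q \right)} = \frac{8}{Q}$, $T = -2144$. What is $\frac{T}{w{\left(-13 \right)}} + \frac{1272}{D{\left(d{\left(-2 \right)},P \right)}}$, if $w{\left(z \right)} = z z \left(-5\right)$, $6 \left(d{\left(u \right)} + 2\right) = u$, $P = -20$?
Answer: $- \frac{2684956}{845} \approx -3177.5$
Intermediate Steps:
$d{\left(u \right)} = -2 + \frac{u}{6}$
$w{\left(z \right)} = - 5 z^{2}$ ($w{\left(z \right)} = z^{2} \left(-5\right) = - 5 z^{2}$)
$\frac{T}{w{\left(-13 \right)}} + \frac{1272}{D{\left(d{\left(-2 \right)},P \right)}} = - \frac{2144}{\left(-5\right) \left(-13\right)^{2}} + \frac{1272}{8 \frac{1}{-20}} = - \frac{2144}{\left(-5\right) 169} + \frac{1272}{8 \left(- \frac{1}{20}\right)} = - \frac{2144}{-845} + \frac{1272}{- \frac{2}{5}} = \left(-2144\right) \left(- \frac{1}{845}\right) + 1272 \left(- \frac{5}{2}\right) = \frac{2144}{845} - 3180 = - \frac{2684956}{845}$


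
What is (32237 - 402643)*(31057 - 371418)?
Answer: 126071756566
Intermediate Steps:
(32237 - 402643)*(31057 - 371418) = -370406*(-340361) = 126071756566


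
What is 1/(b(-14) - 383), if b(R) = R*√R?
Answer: I/(-383*I + 14*√14) ≈ -0.002563 + 0.00035055*I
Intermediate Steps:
b(R) = R^(3/2)
1/(b(-14) - 383) = 1/((-14)^(3/2) - 383) = 1/(-14*I*√14 - 383) = 1/(-383 - 14*I*√14)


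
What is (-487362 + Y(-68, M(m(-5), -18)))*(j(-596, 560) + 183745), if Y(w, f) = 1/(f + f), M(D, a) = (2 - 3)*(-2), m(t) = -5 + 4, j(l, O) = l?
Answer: -357039268603/4 ≈ -8.9260e+10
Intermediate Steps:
m(t) = -1
M(D, a) = 2 (M(D, a) = -1*(-2) = 2)
Y(w, f) = 1/(2*f)
(-487362 + Y(-68, M(m(-5), -18)))*(j(-596, 560) + 183745) = (-487362 + (½)/2)*(-596 + 183745) = (-487362 + (½)*(½))*183149 = (-487362 + ¼)*183149 = -1949447/4*183149 = -357039268603/4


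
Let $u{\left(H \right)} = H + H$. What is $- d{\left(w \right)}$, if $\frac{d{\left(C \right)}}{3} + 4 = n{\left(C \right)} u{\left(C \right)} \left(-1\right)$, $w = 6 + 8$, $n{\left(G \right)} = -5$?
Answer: $-408$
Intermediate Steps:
$u{\left(H \right)} = 2 H$
$w = 14$
$d{\left(C \right)} = -12 + 30 C$ ($d{\left(C \right)} = -12 + 3 - 5 \cdot 2 C \left(-1\right) = -12 + 3 - 10 C \left(-1\right) = -12 + 3 \cdot 10 C = -12 + 30 C$)
$- d{\left(w \right)} = - (-12 + 30 \cdot 14) = - (-12 + 420) = \left(-1\right) 408 = -408$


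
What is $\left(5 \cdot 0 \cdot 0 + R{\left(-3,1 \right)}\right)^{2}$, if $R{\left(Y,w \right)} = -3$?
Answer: $9$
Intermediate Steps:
$\left(5 \cdot 0 \cdot 0 + R{\left(-3,1 \right)}\right)^{2} = \left(5 \cdot 0 \cdot 0 - 3\right)^{2} = \left(0 \cdot 0 - 3\right)^{2} = \left(0 - 3\right)^{2} = \left(-3\right)^{2} = 9$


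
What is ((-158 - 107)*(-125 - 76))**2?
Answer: 2837160225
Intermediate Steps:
((-158 - 107)*(-125 - 76))**2 = (-265*(-201))**2 = 53265**2 = 2837160225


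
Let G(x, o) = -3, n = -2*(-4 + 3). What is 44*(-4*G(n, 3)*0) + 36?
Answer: 36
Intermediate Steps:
n = 2 (n = -2*(-1) = 2)
44*(-4*G(n, 3)*0) + 36 = 44*(-4*(-3)*0) + 36 = 44*(12*0) + 36 = 44*0 + 36 = 0 + 36 = 36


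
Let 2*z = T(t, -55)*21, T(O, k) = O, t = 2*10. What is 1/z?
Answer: 1/210 ≈ 0.0047619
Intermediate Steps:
t = 20
z = 210 (z = (20*21)/2 = (½)*420 = 210)
1/z = 1/210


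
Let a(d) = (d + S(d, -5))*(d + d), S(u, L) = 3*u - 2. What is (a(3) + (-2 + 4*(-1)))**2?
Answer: 2916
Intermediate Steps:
S(u, L) = -2 + 3*u
a(d) = 2*d*(-2 + 4*d) (a(d) = (d + (-2 + 3*d))*(d + d) = (-2 + 4*d)*(2*d) = 2*d*(-2 + 4*d))
(a(3) + (-2 + 4*(-1)))**2 = (4*3*(-1 + 2*3) + (-2 + 4*(-1)))**2 = (4*3*(-1 + 6) + (-2 - 4))**2 = (4*3*5 - 6)**2 = (60 - 6)**2 = 54**2 = 2916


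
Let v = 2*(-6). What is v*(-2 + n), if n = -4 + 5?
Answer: 12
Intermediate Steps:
v = -12
n = 1
v*(-2 + n) = -12*(-2 + 1) = -12*(-1) = 12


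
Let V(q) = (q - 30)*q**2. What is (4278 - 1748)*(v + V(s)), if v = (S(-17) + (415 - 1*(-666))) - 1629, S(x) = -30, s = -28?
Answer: -116506500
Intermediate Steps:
v = -578 (v = (-30 + (415 - 1*(-666))) - 1629 = (-30 + (415 + 666)) - 1629 = (-30 + 1081) - 1629 = 1051 - 1629 = -578)
V(q) = q**2*(-30 + q) (V(q) = (-30 + q)*q**2 = q**2*(-30 + q))
(4278 - 1748)*(v + V(s)) = (4278 - 1748)*(-578 + (-28)**2*(-30 - 28)) = 2530*(-578 + 784*(-58)) = 2530*(-578 - 45472) = 2530*(-46050) = -116506500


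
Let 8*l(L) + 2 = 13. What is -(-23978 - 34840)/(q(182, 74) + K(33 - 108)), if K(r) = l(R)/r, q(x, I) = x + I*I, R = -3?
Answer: 35290800/3394789 ≈ 10.396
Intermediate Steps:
q(x, I) = x + I**2
l(L) = 11/8 (l(L) = -1/4 + (1/8)*13 = -1/4 + 13/8 = 11/8)
K(r) = 11/(8*r)
-(-23978 - 34840)/(q(182, 74) + K(33 - 108)) = -(-23978 - 34840)/((182 + 74**2) + 11/(8*(33 - 108))) = -(-58818)/((182 + 5476) + (11/8)/(-75)) = -(-58818)/(5658 + (11/8)*(-1/75)) = -(-58818)/(5658 - 11/600) = -(-58818)/3394789/600 = -(-58818)*600/3394789 = -1*(-35290800/3394789) = 35290800/3394789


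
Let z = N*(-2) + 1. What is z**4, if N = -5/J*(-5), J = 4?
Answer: 279841/16 ≈ 17490.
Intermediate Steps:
N = 25/4 (N = -5/4*(-5) = 25/4 ≈ 6.2500)
z = -23/2 (z = (25/4)*(-2) + 1 = -25/2 + 1 = -23/2 ≈ -11.500)
z**4 = (-23/2)**4 = 279841/16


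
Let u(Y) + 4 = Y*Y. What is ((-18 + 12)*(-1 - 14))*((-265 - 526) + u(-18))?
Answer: -42390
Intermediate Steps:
u(Y) = -4 + Y² (u(Y) = -4 + Y*Y = -4 + Y²)
((-18 + 12)*(-1 - 14))*((-265 - 526) + u(-18)) = ((-18 + 12)*(-1 - 14))*((-265 - 526) + (-4 + (-18)²)) = (-6*(-15))*(-791 + (-4 + 324)) = 90*(-791 + 320) = 90*(-471) = -42390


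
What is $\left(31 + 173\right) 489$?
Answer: $99756$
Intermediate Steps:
$\left(31 + 173\right) 489 = 204 \cdot 489 = 99756$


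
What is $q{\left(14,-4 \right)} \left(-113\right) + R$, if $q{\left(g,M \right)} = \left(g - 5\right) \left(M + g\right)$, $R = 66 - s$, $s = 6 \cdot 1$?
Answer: $-10110$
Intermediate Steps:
$s = 6$
$R = 60$ ($R = 66 - 6 = 60$)
$q{\left(g,M \right)} = \left(-5 + g\right) \left(M + g\right)$
$q{\left(14,-4 \right)} \left(-113\right) + R = \left(14^{2} - -20 - 70 - 56\right) \left(-113\right) + 60 = \left(196 + 20 - 70 - 56\right) \left(-113\right) + 60 = 90 \left(-113\right) + 60 = -10170 + 60 = -10110$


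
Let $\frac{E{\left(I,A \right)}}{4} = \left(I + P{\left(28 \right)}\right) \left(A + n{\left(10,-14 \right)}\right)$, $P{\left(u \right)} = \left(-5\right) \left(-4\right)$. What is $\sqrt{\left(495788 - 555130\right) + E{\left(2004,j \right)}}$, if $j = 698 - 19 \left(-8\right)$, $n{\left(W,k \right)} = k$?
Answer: $\sqrt{6708914} \approx 2590.2$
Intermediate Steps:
$P{\left(u \right)} = 20$
$j = 850$ ($j = 698 - -152 = 698 + 152 = 850$)
$E{\left(I,A \right)} = 4 \left(-14 + A\right) \left(20 + I\right)$ ($E{\left(I,A \right)} = 4 \left(I + 20\right) \left(A - 14\right) = 4 \left(20 + I\right) \left(-14 + A\right) = 4 \left(-14 + A\right) \left(20 + I\right)$)
$\sqrt{\left(495788 - 555130\right) + E{\left(2004,j \right)}} = \sqrt{\left(495788 - 555130\right) + \left(-1120 - 112224 + 80 \cdot 850 + 4 \cdot 850 \cdot 2004\right)} = \sqrt{\left(495788 - 555130\right) + \left(-1120 - 112224 + 68000 + 6813600\right)} = \sqrt{-59342 + 6768256} = \sqrt{6708914}$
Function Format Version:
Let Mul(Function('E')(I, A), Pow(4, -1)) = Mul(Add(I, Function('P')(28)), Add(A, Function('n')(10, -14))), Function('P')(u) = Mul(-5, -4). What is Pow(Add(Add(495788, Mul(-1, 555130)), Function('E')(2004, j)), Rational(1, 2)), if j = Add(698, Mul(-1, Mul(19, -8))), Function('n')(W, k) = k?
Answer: Pow(6708914, Rational(1, 2)) ≈ 2590.2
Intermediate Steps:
Function('P')(u) = 20
j = 850 (j = Add(698, Mul(-1, -152)) = Add(698, 152) = 850)
Function('E')(I, A) = Mul(4, Add(-14, A), Add(20, I)) (Function('E')(I, A) = Mul(4, Mul(Add(I, 20), Add(A, -14))) = Mul(4, Mul(Add(20, I), Add(-14, A))) = Mul(4, Mul(Add(-14, A), Add(20, I))) = Mul(4, Add(-14, A), Add(20, I)))
Pow(Add(Add(495788, Mul(-1, 555130)), Function('E')(2004, j)), Rational(1, 2)) = Pow(Add(Add(495788, Mul(-1, 555130)), Add(-1120, Mul(-56, 2004), Mul(80, 850), Mul(4, 850, 2004))), Rational(1, 2)) = Pow(Add(Add(495788, -555130), Add(-1120, -112224, 68000, 6813600)), Rational(1, 2)) = Pow(Add(-59342, 6768256), Rational(1, 2)) = Pow(6708914, Rational(1, 2))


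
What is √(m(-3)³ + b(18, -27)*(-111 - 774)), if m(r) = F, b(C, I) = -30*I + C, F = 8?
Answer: 2*I*√183067 ≈ 855.73*I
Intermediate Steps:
b(C, I) = C - 30*I
m(r) = 8
√(m(-3)³ + b(18, -27)*(-111 - 774)) = √(8³ + (18 - 30*(-27))*(-111 - 774)) = √(512 + (18 + 810)*(-885)) = √(512 + 828*(-885)) = √(512 - 732780) = √(-732268) = 2*I*√183067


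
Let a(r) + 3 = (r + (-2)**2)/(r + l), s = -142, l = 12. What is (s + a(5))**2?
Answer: 6031936/289 ≈ 20872.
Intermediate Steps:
a(r) = -3 + (4 + r)/(12 + r) (a(r) = -3 + (r + (-2)**2)/(r + 12) = -3 + (r + 4)/(12 + r) = -3 + (4 + r)/(12 + r))
(s + a(5))**2 = (-142 + 2*(-16 - 1*5)/(12 + 5))**2 = (-142 + 2*(-16 - 5)/17)**2 = (-142 + 2*(1/17)*(-21))**2 = (-142 - 42/17)**2 = (-2456/17)**2 = 6031936/289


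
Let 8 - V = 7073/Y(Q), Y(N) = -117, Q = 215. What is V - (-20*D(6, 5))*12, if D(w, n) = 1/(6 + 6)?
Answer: 10349/117 ≈ 88.453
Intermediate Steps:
D(w, n) = 1/12
V = 8009/117 (V = 8 - 7073/(-117) = 8 - 7073*(-1)/117 = 8 - 1*(-7073/117) = 8 + 7073/117 = 8009/117 ≈ 68.453)
V - (-20*D(6, 5))*12 = 8009/117 - (-20*1/12)*12 = 8009/117 - (-5)*12/3 = 8009/117 - 1*(-20) = 8009/117 + 20 = 10349/117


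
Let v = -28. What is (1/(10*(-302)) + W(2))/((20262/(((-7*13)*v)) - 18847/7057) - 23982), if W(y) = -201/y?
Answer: 1364375729899/325503931405370 ≈ 0.0041916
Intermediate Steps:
(1/(10*(-302)) + W(2))/((20262/(((-7*13)*v)) - 18847/7057) - 23982) = (1/(10*(-302)) - 201/2)/((20262/((-7*13*(-28))) - 18847/7057) - 23982) = (1/(-3020) - 201*1/2)/((20262/((-91*(-28))) - 18847*1/7057) - 23982) = (-1/3020 - 201/2)/((20262/2548 - 18847/7057) - 23982) = -303511/(3020*((20262*(1/2548) - 18847/7057) - 23982)) = -303511/(3020*((10131/1274 - 18847/7057) - 23982)) = -303511/(3020*(47483389/8990618 - 23982)) = -303511/(3020*(-215565517487/8990618)) = -303511/3020*(-8990618/215565517487) = 1364375729899/325503931405370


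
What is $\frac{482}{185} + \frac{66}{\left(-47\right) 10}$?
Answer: $\frac{21433}{8695} \approx 2.465$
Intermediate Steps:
$\frac{482}{185} + \frac{66}{\left(-47\right) 10} = 482 \cdot \frac{1}{185} + \frac{66}{-470} = \frac{482}{185} + 66 \left(- \frac{1}{470}\right) = \frac{482}{185} - \frac{33}{235} = \frac{21433}{8695}$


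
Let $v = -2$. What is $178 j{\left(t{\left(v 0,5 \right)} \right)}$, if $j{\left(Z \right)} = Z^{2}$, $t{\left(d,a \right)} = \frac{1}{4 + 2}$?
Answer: $\frac{89}{18} \approx 4.9444$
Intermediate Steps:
$t{\left(d,a \right)} = \frac{1}{6}$
$178 j{\left(t{\left(v 0,5 \right)} \right)} = \frac{178}{36} = 178 \cdot \frac{1}{36} = \frac{89}{18}$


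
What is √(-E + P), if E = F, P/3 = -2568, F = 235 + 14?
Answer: I*√7953 ≈ 89.18*I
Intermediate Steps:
F = 249
P = -7704 (P = 3*(-2568) = -7704)
E = 249
√(-E + P) = √(-1*249 - 7704) = √(-249 - 7704) = √(-7953) = I*√7953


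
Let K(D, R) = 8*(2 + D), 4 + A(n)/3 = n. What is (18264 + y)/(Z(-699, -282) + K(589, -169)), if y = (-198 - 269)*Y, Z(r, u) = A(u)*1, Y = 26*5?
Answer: -21223/1935 ≈ -10.968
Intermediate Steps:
A(n) = -12 + 3*n
Y = 130
K(D, R) = 16 + 8*D
Z(r, u) = -12 + 3*u (Z(r, u) = (-12 + 3*u)*1 = -12 + 3*u)
y = -60710 (y = (-198 - 269)*130 = -467*130 = -60710)
(18264 + y)/(Z(-699, -282) + K(589, -169)) = (18264 - 60710)/((-12 + 3*(-282)) + (16 + 8*589)) = -42446/((-12 - 846) + (16 + 4712)) = -42446/(-858 + 4728) = -42446/3870 = -42446*1/3870 = -21223/1935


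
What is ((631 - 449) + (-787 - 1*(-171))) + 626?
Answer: 192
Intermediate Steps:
((631 - 449) + (-787 - 1*(-171))) + 626 = (182 + (-787 + 171)) + 626 = (182 - 616) + 626 = -434 + 626 = 192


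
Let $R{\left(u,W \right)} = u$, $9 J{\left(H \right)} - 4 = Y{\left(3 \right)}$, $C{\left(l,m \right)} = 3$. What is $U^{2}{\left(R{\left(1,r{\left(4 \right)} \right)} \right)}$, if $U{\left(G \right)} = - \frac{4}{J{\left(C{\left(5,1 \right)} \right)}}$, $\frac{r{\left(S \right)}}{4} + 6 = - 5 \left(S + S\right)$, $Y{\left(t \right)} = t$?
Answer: $\frac{1296}{49} \approx 26.449$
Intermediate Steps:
$J{\left(H \right)} = \frac{7}{9}$ ($J{\left(H \right)} = \frac{4}{9} + \frac{1}{9} \cdot 3 = \frac{4}{9} + \frac{1}{3} = \frac{7}{9}$)
$r{\left(S \right)} = -24 - 40 S$ ($r{\left(S \right)} = -24 + 4 \left(- 5 \left(S + S\right)\right) = -24 + 4 \left(- 5 \cdot 2 S\right) = -24 + 4 \left(- 10 S\right) = -24 - 40 S$)
$U{\left(G \right)} = - \frac{36}{7}$ ($U{\left(G \right)} = - \frac{4}{\frac{7}{9}} = \left(-4\right) \frac{9}{7} = - \frac{36}{7}$)
$U^{2}{\left(R{\left(1,r{\left(4 \right)} \right)} \right)} = \left(- \frac{36}{7}\right)^{2} = \frac{1296}{49}$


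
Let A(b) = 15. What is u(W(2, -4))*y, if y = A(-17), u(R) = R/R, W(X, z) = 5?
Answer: 15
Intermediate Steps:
u(R) = 1
y = 15
u(W(2, -4))*y = 1*15 = 15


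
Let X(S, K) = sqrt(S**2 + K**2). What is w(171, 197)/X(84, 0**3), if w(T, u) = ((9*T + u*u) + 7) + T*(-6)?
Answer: 39329/84 ≈ 468.20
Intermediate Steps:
X(S, K) = sqrt(K**2 + S**2)
w(T, u) = 7 + u**2 + 3*T (w(T, u) = ((9*T + u**2) + 7) - 6*T = ((u**2 + 9*T) + 7) - 6*T = (7 + u**2 + 9*T) - 6*T = 7 + u**2 + 3*T)
w(171, 197)/X(84, 0**3) = (7 + 197**2 + 3*171)/(sqrt((0**3)**2 + 84**2)) = (7 + 38809 + 513)/(sqrt(0**2 + 7056)) = 39329/(sqrt(0 + 7056)) = 39329/(sqrt(7056)) = 39329/84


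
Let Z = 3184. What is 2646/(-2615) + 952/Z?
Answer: -741923/1040770 ≈ -0.71286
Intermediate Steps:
2646/(-2615) + 952/Z = 2646/(-2615) + 952/3184 = 2646*(-1/2615) + 952*(1/3184) = -2646/2615 + 119/398 = -741923/1040770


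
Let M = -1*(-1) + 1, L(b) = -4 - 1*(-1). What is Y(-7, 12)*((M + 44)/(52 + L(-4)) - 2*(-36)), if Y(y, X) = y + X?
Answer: 17870/49 ≈ 364.69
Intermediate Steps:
L(b) = -3 (L(b) = -4 + 1 = -3)
M = 2 (M = 1 + 1 = 2)
Y(y, X) = X + y
Y(-7, 12)*((M + 44)/(52 + L(-4)) - 2*(-36)) = (12 - 7)*((2 + 44)/(52 - 3) - 2*(-36)) = 5*(46/49 + 72) = 5*(3574/49) = 17870/49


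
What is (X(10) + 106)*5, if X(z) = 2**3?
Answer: 570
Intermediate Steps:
X(z) = 8
(X(10) + 106)*5 = (8 + 106)*5 = 114*5 = 570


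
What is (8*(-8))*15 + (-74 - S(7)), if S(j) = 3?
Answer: -1037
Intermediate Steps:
(8*(-8))*15 + (-74 - S(7)) = (8*(-8))*15 + (-74 - 1*3) = -64*15 + (-74 - 3) = -960 - 77 = -1037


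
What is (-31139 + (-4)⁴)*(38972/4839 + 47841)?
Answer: -7150698337193/4839 ≈ -1.4777e+9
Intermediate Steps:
(-31139 + (-4)⁴)*(38972/4839 + 47841) = (-31139 + 256)*(38972*(1/4839) + 47841) = -30883*(38972/4839 + 47841) = -30883*231541571/4839 = -7150698337193/4839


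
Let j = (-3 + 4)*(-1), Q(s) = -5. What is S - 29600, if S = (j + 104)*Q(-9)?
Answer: -30115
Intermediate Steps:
j = -1 (j = 1*(-1) = -1)
S = -515 (S = (-1 + 104)*(-5) = 103*(-5) = -515)
S - 29600 = -515 - 29600 = -30115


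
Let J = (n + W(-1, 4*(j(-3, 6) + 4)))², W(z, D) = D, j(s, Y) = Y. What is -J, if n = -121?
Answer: -6561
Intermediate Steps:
J = 6561 (J = (-121 + 4*(6 + 4))² = (-121 + 4*10)² = (-121 + 40)² = (-81)² = 6561)
-J = -1*6561 = -6561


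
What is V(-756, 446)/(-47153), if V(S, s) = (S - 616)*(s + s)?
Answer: 1223824/47153 ≈ 25.954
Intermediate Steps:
V(S, s) = 2*s*(-616 + S) (V(S, s) = (-616 + S)*(2*s) = 2*s*(-616 + S))
V(-756, 446)/(-47153) = (2*446*(-616 - 756))/(-47153) = (2*446*(-1372))*(-1/47153) = -1223824*(-1/47153) = 1223824/47153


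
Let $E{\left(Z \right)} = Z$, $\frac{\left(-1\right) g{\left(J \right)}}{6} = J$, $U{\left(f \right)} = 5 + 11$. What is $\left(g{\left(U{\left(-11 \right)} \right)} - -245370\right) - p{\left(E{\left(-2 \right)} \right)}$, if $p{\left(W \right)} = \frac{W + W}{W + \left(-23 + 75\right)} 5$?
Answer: $\frac{1226372}{5} \approx 2.4527 \cdot 10^{5}$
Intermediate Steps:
$U{\left(f \right)} = 16$
$g{\left(J \right)} = - 6 J$
$p{\left(W \right)} = \frac{10 W}{52 + W}$ ($p{\left(W \right)} = \frac{2 W}{W + 52} \cdot 5 = \frac{2 W}{52 + W} 5 = \frac{10 W}{52 + W}$)
$\left(g{\left(U{\left(-11 \right)} \right)} - -245370\right) - p{\left(E{\left(-2 \right)} \right)} = \left(\left(-6\right) 16 - -245370\right) - 10 \left(-2\right) \frac{1}{52 - 2} = \left(-96 + 245370\right) - 10 \left(-2\right) \frac{1}{50} = 245274 - 10 \left(-2\right) \frac{1}{50} = 245274 - - \frac{2}{5} = 245274 + \frac{2}{5} = \frac{1226372}{5}$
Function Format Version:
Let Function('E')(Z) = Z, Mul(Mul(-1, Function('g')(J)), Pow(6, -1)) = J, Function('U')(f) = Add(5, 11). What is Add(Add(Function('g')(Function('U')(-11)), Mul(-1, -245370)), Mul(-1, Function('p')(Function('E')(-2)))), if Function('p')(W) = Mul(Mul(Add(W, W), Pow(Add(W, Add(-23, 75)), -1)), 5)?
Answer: Rational(1226372, 5) ≈ 2.4527e+5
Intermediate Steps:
Function('U')(f) = 16
Function('g')(J) = Mul(-6, J)
Function('p')(W) = Mul(10, W, Pow(Add(52, W), -1)) (Function('p')(W) = Mul(Mul(Mul(2, W), Pow(Add(W, 52), -1)), 5) = Mul(Mul(Mul(2, W), Pow(Add(52, W), -1)), 5) = Mul(Mul(2, W, Pow(Add(52, W), -1)), 5) = Mul(10, W, Pow(Add(52, W), -1)))
Add(Add(Function('g')(Function('U')(-11)), Mul(-1, -245370)), Mul(-1, Function('p')(Function('E')(-2)))) = Add(Add(Mul(-6, 16), Mul(-1, -245370)), Mul(-1, Mul(10, -2, Pow(Add(52, -2), -1)))) = Add(Add(-96, 245370), Mul(-1, Mul(10, -2, Pow(50, -1)))) = Add(245274, Mul(-1, Mul(10, -2, Rational(1, 50)))) = Add(245274, Mul(-1, Rational(-2, 5))) = Add(245274, Rational(2, 5)) = Rational(1226372, 5)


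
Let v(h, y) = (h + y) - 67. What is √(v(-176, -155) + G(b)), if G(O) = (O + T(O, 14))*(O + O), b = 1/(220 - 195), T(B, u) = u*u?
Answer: 2*I*√59737/25 ≈ 19.553*I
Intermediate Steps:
T(B, u) = u²
v(h, y) = -67 + h + y
b = 1/25 ≈ 0.040000
G(O) = 2*O*(196 + O) (G(O) = (O + 14²)*(O + O) = (O + 196)*(2*O) = (196 + O)*(2*O) = 2*O*(196 + O))
√(v(-176, -155) + G(b)) = √((-67 - 176 - 155) + 2*(1/25)*(196 + 1/25)) = √(-398 + 2*(1/25)*(4901/25)) = √(-398 + 9802/625) = √(-238948/625) = 2*I*√59737/25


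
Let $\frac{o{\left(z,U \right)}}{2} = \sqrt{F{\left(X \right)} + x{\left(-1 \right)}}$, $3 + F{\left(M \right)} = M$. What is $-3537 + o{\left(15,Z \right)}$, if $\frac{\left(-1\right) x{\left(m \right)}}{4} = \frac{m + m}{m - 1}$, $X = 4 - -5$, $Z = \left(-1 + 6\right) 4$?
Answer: $-3537 + 2 \sqrt{2} \approx -3534.2$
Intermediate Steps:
$Z = 20$ ($Z = 5 \cdot 4 = 20$)
$X = 9$ ($X = 4 + 5 = 9$)
$x{\left(m \right)} = - \frac{8 m}{-1 + m}$ ($x{\left(m \right)} = - 4 \frac{m + m}{m - 1} = - 4 \frac{2 m}{-1 + m} = - \frac{8 m}{-1 + m}$)
$F{\left(M \right)} = -3 + M$
$o{\left(z,U \right)} = 2 \sqrt{2}$ ($o{\left(z,U \right)} = 2 \sqrt{\left(-3 + 9\right) - - \frac{8}{-1 - 1}} = 2 \sqrt{6 - - \frac{8}{-2}} = 2 \sqrt{6 - \left(-8\right) \left(- \frac{1}{2}\right)} = 2 \sqrt{6 - 4} = 2 \sqrt{2}$)
$-3537 + o{\left(15,Z \right)} = -3537 + 2 \sqrt{2}$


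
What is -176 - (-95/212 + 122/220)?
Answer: -2053401/11660 ≈ -176.11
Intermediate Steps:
-176 - (-95/212 + 122/220) = -176 - (-95*1/212 + 122*(1/220)) = -176 - (-95/212 + 61/110) = -176 - 1*1241/11660 = -176 - 1241/11660 = -2053401/11660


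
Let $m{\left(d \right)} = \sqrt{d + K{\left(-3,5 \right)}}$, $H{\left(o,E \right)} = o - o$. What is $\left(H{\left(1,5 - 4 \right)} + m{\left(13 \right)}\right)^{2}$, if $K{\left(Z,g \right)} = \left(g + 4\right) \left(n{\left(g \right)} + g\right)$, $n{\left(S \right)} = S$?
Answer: $103$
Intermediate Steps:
$K{\left(Z,g \right)} = 2 g \left(4 + g\right)$ ($K{\left(Z,g \right)} = \left(g + 4\right) \left(g + g\right) = \left(4 + g\right) 2 g = 2 g \left(4 + g\right)$)
$H{\left(o,E \right)} = 0$
$m{\left(d \right)} = \sqrt{90 + d}$ ($m{\left(d \right)} = \sqrt{d + 2 \cdot 5 \left(4 + 5\right)} = \sqrt{d + 2 \cdot 5 \cdot 9} = \sqrt{d + 90} = \sqrt{90 + d}$)
$\left(H{\left(1,5 - 4 \right)} + m{\left(13 \right)}\right)^{2} = \left(0 + \sqrt{90 + 13}\right)^{2} = \left(0 + \sqrt{103}\right)^{2} = \left(\sqrt{103}\right)^{2} = 103$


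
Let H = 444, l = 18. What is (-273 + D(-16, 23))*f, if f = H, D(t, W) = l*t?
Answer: -249084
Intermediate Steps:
D(t, W) = 18*t
f = 444
(-273 + D(-16, 23))*f = (-273 + 18*(-16))*444 = (-273 - 288)*444 = -561*444 = -249084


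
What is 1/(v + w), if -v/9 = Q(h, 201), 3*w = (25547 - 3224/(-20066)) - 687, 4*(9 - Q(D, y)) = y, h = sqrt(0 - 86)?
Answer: 40132/347461661 ≈ 0.00011550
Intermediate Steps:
h = I*sqrt(86) (h = sqrt(-86) = I*sqrt(86) ≈ 9.2736*I)
Q(D, y) = 9 - y/4
w = 83140664/10033 (w = ((25547 - 3224/(-20066)) - 687)/3 = ((25547 - 3224*(-1/20066)) - 687)/3 = ((25547 + 1612/10033) - 687)/3 = (256314663/10033 - 687)/3 = (1/3)*(249421992/10033) = 83140664/10033 ≈ 8286.7)
v = 1485/4 (v = -9*(9 - 1/4*201) = -9*(9 - 201/4) = -9*(-165/4) = 1485/4 ≈ 371.25)
1/(v + w) = 1/(1485/4 + 83140664/10033) = 1/(347461661/40132) = 40132/347461661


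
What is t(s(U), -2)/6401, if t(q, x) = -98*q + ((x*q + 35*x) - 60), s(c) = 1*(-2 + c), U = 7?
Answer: -630/6401 ≈ -0.098422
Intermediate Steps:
s(c) = -2 + c
t(q, x) = -60 - 98*q + 35*x + q*x (t(q, x) = -98*q + ((q*x + 35*x) - 60) = -98*q + ((35*x + q*x) - 60) = -98*q + (-60 + 35*x + q*x) = -60 - 98*q + 35*x + q*x)
t(s(U), -2)/6401 = (-60 - 98*(-2 + 7) + 35*(-2) + (-2 + 7)*(-2))/6401 = (-60 - 98*5 - 70 + 5*(-2))*(1/6401) = (-60 - 490 - 70 - 10)*(1/6401) = -630*1/6401 = -630/6401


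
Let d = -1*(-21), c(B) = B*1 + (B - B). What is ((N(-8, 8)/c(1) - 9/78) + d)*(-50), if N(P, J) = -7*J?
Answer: 22825/13 ≈ 1755.8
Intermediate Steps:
c(B) = B (c(B) = B + 0 = B)
d = 21
((N(-8, 8)/c(1) - 9/78) + d)*(-50) = ((-7*8/1 - 9/78) + 21)*(-50) = ((-56*1 - 9*1/78) + 21)*(-50) = ((-56 - 3/26) + 21)*(-50) = (-1459/26 + 21)*(-50) = -913/26*(-50) = 22825/13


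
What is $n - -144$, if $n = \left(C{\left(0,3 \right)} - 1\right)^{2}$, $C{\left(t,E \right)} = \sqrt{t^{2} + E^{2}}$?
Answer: $148$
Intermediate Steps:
$C{\left(t,E \right)} = \sqrt{E^{2} + t^{2}}$
$n = 4$ ($n = \left(\sqrt{3^{2} + 0^{2}} - 1\right)^{2} = \left(\sqrt{9 + 0} - 1\right)^{2} = \left(\sqrt{9} - 1\right)^{2} = \left(3 - 1\right)^{2} = 2^{2} = 4$)
$n - -144 = 4 - -144 = 4 + 144 = 148$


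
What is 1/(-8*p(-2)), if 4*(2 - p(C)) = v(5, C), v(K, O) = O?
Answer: -1/20 ≈ -0.050000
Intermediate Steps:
p(C) = 2 - C/4
1/(-8*p(-2)) = 1/(-8*(2 - ¼*(-2))) = 1/(-8*(2 + ½)) = 1/(-8*5/2) = 1/(-20) = -1/20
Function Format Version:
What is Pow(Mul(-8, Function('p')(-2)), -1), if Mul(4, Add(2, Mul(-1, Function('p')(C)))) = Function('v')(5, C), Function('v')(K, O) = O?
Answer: Rational(-1, 20) ≈ -0.050000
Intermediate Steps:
Function('p')(C) = Add(2, Mul(Rational(-1, 4), C))
Pow(Mul(-8, Function('p')(-2)), -1) = Pow(Mul(-8, Add(2, Mul(Rational(-1, 4), -2))), -1) = Pow(Mul(-8, Add(2, Rational(1, 2))), -1) = Pow(Mul(-8, Rational(5, 2)), -1) = Pow(-20, -1) = Rational(-1, 20)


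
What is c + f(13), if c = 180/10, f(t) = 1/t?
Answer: 235/13 ≈ 18.077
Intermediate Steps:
c = 18 (c = 180*(⅒) = 18)
c + f(13) = 18 + 1/13 = 235/13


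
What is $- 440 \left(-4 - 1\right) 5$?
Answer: $11000$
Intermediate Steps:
$- 440 \left(-4 - 1\right) 5 = - 440 \left(\left(-5\right) 5\right) = \left(-440\right) \left(-25\right) = 11000$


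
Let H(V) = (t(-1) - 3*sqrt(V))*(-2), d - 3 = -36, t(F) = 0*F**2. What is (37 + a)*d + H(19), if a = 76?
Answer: -3729 + 6*sqrt(19) ≈ -3702.8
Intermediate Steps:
t(F) = 0
d = -33 (d = 3 - 36 = -33)
H(V) = 6*sqrt(V) (H(V) = (0 - 3*sqrt(V))*(-2) = -3*sqrt(V)*(-2) = 6*sqrt(V))
(37 + a)*d + H(19) = (37 + 76)*(-33) + 6*sqrt(19) = 113*(-33) + 6*sqrt(19) = -3729 + 6*sqrt(19)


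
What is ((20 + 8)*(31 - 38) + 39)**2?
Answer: 24649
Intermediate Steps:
((20 + 8)*(31 - 38) + 39)**2 = (28*(-7) + 39)**2 = (-196 + 39)**2 = (-157)**2 = 24649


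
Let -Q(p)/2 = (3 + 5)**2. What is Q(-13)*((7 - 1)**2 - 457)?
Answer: 53888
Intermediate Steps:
Q(p) = -128 (Q(p) = -2*(3 + 5)**2 = -2*8**2 = -2*64 = -128)
Q(-13)*((7 - 1)**2 - 457) = -128*((7 - 1)**2 - 457) = -128*(6**2 - 457) = -128*(36 - 457) = -128*(-421) = 53888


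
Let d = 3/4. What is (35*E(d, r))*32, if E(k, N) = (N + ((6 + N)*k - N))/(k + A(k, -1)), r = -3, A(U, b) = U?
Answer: 1680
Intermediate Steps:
d = 3/4 (d = 3*(1/4) = 3/4 ≈ 0.75000)
E(k, N) = 3 + N/2 (E(k, N) = (N + ((6 + N)*k - N))/(k + k) = (N + (k*(6 + N) - N))/((2*k)) = (N + (-N + k*(6 + N)))*(1/(2*k)) = (k*(6 + N))*(1/(2*k)) = 3 + N/2)
(35*E(d, r))*32 = (35*(3 + (1/2)*(-3)))*32 = (35*(3 - 3/2))*32 = (35*(3/2))*32 = (105/2)*32 = 1680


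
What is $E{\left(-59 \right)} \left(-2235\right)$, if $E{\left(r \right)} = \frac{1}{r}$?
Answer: $\frac{2235}{59} \approx 37.881$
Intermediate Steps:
$E{\left(-59 \right)} \left(-2235\right) = \frac{1}{-59} \left(-2235\right) = \left(- \frac{1}{59}\right) \left(-2235\right) = \frac{2235}{59}$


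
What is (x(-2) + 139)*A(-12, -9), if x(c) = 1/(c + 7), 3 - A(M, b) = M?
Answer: 2088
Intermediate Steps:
A(M, b) = 3 - M
x(c) = 1/(7 + c)
(x(-2) + 139)*A(-12, -9) = (1/(7 - 2) + 139)*(3 - 1*(-12)) = (1/5 + 139)*(3 + 12) = (1/5 + 139)*15 = (696/5)*15 = 2088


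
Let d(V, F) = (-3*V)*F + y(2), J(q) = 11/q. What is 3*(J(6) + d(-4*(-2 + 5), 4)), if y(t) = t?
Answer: 887/2 ≈ 443.50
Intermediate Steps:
d(V, F) = 2 - 3*F*V (d(V, F) = (-3*V)*F + 2 = -3*F*V + 2 = 2 - 3*F*V)
3*(J(6) + d(-4*(-2 + 5), 4)) = 3*(11/6 + (2 - 3*4*(-4*(-2 + 5)))) = 3*(11*(⅙) + (2 - 3*4*(-4*3))) = 3*(11/6 + (2 - 3*4*(-12))) = 3*(11/6 + (2 + 144)) = 3*(11/6 + 146) = 3*(887/6) = 887/2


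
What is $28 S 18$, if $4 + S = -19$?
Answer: $-11592$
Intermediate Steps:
$S = -23$ ($S = -4 - 19 = -23$)
$28 S 18 = 28 \left(-23\right) 18 = \left(-644\right) 18 = -11592$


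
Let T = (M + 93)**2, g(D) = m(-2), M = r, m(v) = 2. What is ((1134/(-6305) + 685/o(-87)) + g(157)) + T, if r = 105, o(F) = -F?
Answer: 21510083477/548535 ≈ 39214.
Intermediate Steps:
M = 105
g(D) = 2
T = 39204 (T = (105 + 93)**2 = 198**2 = 39204)
((1134/(-6305) + 685/o(-87)) + g(157)) + T = ((1134/(-6305) + 685/((-1*(-87)))) + 2) + 39204 = ((1134*(-1/6305) + 685/87) + 2) + 39204 = ((-1134/6305 + 685*(1/87)) + 2) + 39204 = ((-1134/6305 + 685/87) + 2) + 39204 = (4220267/548535 + 2) + 39204 = 5317337/548535 + 39204 = 21510083477/548535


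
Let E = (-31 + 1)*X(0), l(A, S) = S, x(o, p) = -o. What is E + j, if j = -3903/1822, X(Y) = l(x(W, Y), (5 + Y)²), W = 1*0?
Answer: -1370403/1822 ≈ -752.14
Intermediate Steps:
W = 0
X(Y) = (5 + Y)²
j = -3903/1822 (j = -3903*1/1822 = -3903/1822 ≈ -2.1422)
E = -750 (E = (-31 + 1)*(5 + 0)² = -30*5² = -30*25 = -750)
E + j = -750 - 3903/1822 = -1370403/1822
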